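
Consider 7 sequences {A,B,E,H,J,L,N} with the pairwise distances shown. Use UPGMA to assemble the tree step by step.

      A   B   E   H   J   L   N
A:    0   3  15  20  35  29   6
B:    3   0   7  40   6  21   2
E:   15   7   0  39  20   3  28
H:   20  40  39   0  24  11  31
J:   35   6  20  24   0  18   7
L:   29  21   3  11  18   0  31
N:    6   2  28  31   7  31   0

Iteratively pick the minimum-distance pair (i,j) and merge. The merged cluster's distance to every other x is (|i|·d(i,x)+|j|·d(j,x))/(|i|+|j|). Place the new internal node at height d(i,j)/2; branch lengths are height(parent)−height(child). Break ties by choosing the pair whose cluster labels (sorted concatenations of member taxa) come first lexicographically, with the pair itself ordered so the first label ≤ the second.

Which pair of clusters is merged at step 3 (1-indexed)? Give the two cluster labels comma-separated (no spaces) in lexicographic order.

A,BN

1. join B+N (d=2) ⇒ BN; edges |B|=1, |N|=1
  updated: d(A,BN)=9/2, d(BN,E)=35/2, d(BN,H)=71/2, d(BN,J)=13/2, d(BN,L)=26
2. join E+L (d=3) ⇒ EL; edges |E|=3/2, |L|=3/2
  updated: d(A,EL)=22, d(BN,EL)=87/4, d(EL,H)=25, d(EL,J)=19
3. join A+BN (d=9/2) ⇒ ABN; edges |A|=9/4, |BN|=5/4
  updated: d(ABN,EL)=131/6, d(ABN,H)=91/3, d(ABN,J)=16
4. join ABN+J (d=16) ⇒ ABJN; edges |ABN|=23/4, |J|=8
  updated: d(ABJN,EL)=169/8, d(ABJN,H)=115/4
5. join ABJN+EL (d=169/8) ⇒ ABEJLN; edges |ABJN|=41/16, |EL|=145/16
  updated: d(ABEJLN,H)=55/2
6. join ABEJLN+H (d=55/2) ⇒ ABEHJLN; edges |ABEJLN|=51/16, |H|=55/4
final tree: ((((A:9/4,(B:1,N:1):5/4):23/4,J:8):41/16,(E:3/2,L:3/2):145/16):51/16,H:55/4)
total length: 813/16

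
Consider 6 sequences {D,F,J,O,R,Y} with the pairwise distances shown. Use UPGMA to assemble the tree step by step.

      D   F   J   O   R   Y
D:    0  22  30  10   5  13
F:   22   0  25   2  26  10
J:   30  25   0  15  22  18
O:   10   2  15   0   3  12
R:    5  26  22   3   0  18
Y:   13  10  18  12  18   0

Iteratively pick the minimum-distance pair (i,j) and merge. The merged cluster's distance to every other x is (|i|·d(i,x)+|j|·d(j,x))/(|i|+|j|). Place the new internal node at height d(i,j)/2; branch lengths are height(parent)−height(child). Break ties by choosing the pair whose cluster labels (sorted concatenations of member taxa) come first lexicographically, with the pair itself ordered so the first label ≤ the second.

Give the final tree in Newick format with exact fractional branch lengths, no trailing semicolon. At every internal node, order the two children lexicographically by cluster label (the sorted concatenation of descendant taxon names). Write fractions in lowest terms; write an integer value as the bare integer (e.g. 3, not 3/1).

(((D:5/2,R:5/2):31/6,((F:1,O:1):9/2,Y:11/2):13/6):10/3,J:11)

iteration 1: select F,O (d=2); attach at lengths (1, 1); label the merged cluster FO
  updated: d(D,FO)=16, d(FO,J)=20, d(FO,R)=29/2, d(FO,Y)=11
iteration 2: select D,R (d=5); attach at lengths (5/2, 5/2); label the merged cluster DR
  updated: d(DR,FO)=61/4, d(DR,J)=26, d(DR,Y)=31/2
iteration 3: select FO,Y (d=11); attach at lengths (9/2, 11/2); label the merged cluster FOY
  updated: d(DR,FOY)=46/3, d(FOY,J)=58/3
iteration 4: select DR,FOY (d=46/3); attach at lengths (31/6, 13/6); label the merged cluster DFORY
  updated: d(DFORY,J)=22
iteration 5: select DFORY,J (d=22); attach at lengths (10/3, 11); label the merged cluster DFJORY
final tree: (((D:5/2,R:5/2):31/6,((F:1,O:1):9/2,Y:11/2):13/6):10/3,J:11)
total length: 116/3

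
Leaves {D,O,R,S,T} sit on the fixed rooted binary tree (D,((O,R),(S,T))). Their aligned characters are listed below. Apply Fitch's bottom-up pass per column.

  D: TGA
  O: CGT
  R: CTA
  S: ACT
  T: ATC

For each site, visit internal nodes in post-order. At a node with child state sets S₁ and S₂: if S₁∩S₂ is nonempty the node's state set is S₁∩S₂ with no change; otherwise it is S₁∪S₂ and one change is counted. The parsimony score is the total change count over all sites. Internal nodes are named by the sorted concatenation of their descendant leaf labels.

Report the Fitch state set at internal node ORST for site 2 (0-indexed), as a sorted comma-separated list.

T

[col 0] OR: children O:{C}, R:{C} ∩→ {C}; cost 0
[col 0] ST: children S:{A}, T:{A} ∩→ {A}; cost 0
[col 0] ORST: children OR:{C}, ST:{A} ∪→ {A,C}; cost 1
[col 0] DORST: children D:{T}, ORST:{A,C} ∪→ {A,C,T}; cost 1
[col 1] OR: children O:{G}, R:{T} ∪→ {G,T}; cost 1
[col 1] ST: children S:{C}, T:{T} ∪→ {C,T}; cost 1
[col 1] ORST: children OR:{G,T}, ST:{C,T} ∩→ {T}; cost 0
[col 1] DORST: children D:{G}, ORST:{T} ∪→ {G,T}; cost 1
[col 2] OR: children O:{T}, R:{A} ∪→ {A,T}; cost 1
[col 2] ST: children S:{T}, T:{C} ∪→ {C,T}; cost 1
[col 2] ORST: children OR:{A,T}, ST:{C,T} ∩→ {T}; cost 0
[col 2] DORST: children D:{A}, ORST:{T} ∪→ {A,T}; cost 1
per-site changes: [2, 3, 3]; total = 8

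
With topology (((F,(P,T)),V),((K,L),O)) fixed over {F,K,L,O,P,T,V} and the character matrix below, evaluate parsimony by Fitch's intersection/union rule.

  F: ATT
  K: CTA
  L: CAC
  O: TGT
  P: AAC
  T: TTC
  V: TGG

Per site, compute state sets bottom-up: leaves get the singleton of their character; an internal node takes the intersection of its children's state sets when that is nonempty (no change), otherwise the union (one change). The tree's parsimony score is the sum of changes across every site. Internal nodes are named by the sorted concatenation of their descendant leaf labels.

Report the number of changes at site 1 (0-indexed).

4

[col 0] PT: children P:{A}, T:{T} ∪→ {A,T}; cost 1
[col 0] FPT: children F:{A}, PT:{A,T} ∩→ {A}; cost 0
[col 0] FPTV: children FPT:{A}, V:{T} ∪→ {A,T}; cost 1
[col 0] KL: children K:{C}, L:{C} ∩→ {C}; cost 0
[col 0] KLO: children KL:{C}, O:{T} ∪→ {C,T}; cost 1
[col 0] FKLOPTV: children FPTV:{A,T}, KLO:{C,T} ∩→ {T}; cost 0
[col 1] PT: children P:{A}, T:{T} ∪→ {A,T}; cost 1
[col 1] FPT: children F:{T}, PT:{A,T} ∩→ {T}; cost 0
[col 1] FPTV: children FPT:{T}, V:{G} ∪→ {G,T}; cost 1
[col 1] KL: children K:{T}, L:{A} ∪→ {A,T}; cost 1
[col 1] KLO: children KL:{A,T}, O:{G} ∪→ {A,G,T}; cost 1
[col 1] FKLOPTV: children FPTV:{G,T}, KLO:{A,G,T} ∩→ {G,T}; cost 0
[col 2] PT: children P:{C}, T:{C} ∩→ {C}; cost 0
[col 2] FPT: children F:{T}, PT:{C} ∪→ {C,T}; cost 1
[col 2] FPTV: children FPT:{C,T}, V:{G} ∪→ {C,G,T}; cost 1
[col 2] KL: children K:{A}, L:{C} ∪→ {A,C}; cost 1
[col 2] KLO: children KL:{A,C}, O:{T} ∪→ {A,C,T}; cost 1
[col 2] FKLOPTV: children FPTV:{C,G,T}, KLO:{A,C,T} ∩→ {C,T}; cost 0
per-site changes: [3, 4, 4]; total = 11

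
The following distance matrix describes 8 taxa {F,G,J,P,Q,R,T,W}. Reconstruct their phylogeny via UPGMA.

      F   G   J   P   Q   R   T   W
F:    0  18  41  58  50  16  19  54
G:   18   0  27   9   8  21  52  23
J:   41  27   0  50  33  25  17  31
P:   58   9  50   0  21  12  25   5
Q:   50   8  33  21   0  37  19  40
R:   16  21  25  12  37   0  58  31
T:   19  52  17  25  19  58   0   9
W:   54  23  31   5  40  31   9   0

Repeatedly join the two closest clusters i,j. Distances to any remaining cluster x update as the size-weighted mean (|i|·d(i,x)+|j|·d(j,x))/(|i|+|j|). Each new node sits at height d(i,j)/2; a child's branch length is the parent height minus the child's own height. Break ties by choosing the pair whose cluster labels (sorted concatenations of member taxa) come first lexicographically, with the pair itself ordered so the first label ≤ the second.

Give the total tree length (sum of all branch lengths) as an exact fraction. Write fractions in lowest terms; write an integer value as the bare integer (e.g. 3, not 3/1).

256/3

step 1: merge (P,W) at d=5; branch lengths P→5/2, W→5/2; new cluster PW
  updated: d(F,PW)=56, d(G,PW)=16, d(J,PW)=81/2, d(PW,Q)=61/2, d(PW,R)=43/2, d(PW,T)=17
step 2: merge (G,Q) at d=8; branch lengths G→4, Q→4; new cluster GQ
  updated: d(F,GQ)=34, d(GQ,J)=30, d(GQ,PW)=93/4, d(GQ,R)=29, d(GQ,T)=71/2
step 3: merge (F,R) at d=16; branch lengths F→8, R→8; new cluster FR
  updated: d(FR,GQ)=63/2, d(FR,J)=33, d(FR,PW)=155/4, d(FR,T)=77/2
step 4: merge (J,T) at d=17; branch lengths J→17/2, T→17/2; new cluster JT
  updated: d(FR,JT)=143/4, d(GQ,JT)=131/4, d(JT,PW)=115/4
step 5: merge (GQ,PW) at d=93/4; branch lengths GQ→61/8, PW→73/8; new cluster GPQW
  updated: d(FR,GPQW)=281/8, d(GPQW,JT)=123/4
step 6: merge (GPQW,JT) at d=123/4; branch lengths GPQW→15/4, JT→55/8; new cluster GJPQTW
  updated: d(FR,GJPQTW)=106/3
step 7: merge (FR,GJPQTW) at d=106/3; branch lengths FR→29/3, GJPQTW→55/24; new cluster FGJPQRTW
final tree: ((F:8,R:8):29/3,(((G:4,Q:4):61/8,(P:5/2,W:5/2):73/8):15/4,(J:17/2,T:17/2):55/8):55/24)
total length: 256/3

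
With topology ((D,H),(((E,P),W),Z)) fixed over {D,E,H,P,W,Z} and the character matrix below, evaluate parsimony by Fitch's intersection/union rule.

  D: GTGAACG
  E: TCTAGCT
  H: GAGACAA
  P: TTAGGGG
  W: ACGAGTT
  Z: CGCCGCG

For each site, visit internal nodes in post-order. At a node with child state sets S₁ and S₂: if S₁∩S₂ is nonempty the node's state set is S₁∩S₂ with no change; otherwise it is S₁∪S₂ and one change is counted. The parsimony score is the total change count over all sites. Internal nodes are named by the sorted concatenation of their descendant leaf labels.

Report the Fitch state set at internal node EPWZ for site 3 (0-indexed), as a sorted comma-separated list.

A,C

[col 0] DH: children D:{G}, H:{G} ∩→ {G}; cost 0
[col 0] EP: children E:{T}, P:{T} ∩→ {T}; cost 0
[col 0] EPW: children EP:{T}, W:{A} ∪→ {A,T}; cost 1
[col 0] EPWZ: children EPW:{A,T}, Z:{C} ∪→ {A,C,T}; cost 1
[col 0] DEHPWZ: children DH:{G}, EPWZ:{A,C,T} ∪→ {A,C,G,T}; cost 1
[col 1] DH: children D:{T}, H:{A} ∪→ {A,T}; cost 1
[col 1] EP: children E:{C}, P:{T} ∪→ {C,T}; cost 1
[col 1] EPW: children EP:{C,T}, W:{C} ∩→ {C}; cost 0
[col 1] EPWZ: children EPW:{C}, Z:{G} ∪→ {C,G}; cost 1
[col 1] DEHPWZ: children DH:{A,T}, EPWZ:{C,G} ∪→ {A,C,G,T}; cost 1
[col 2] DH: children D:{G}, H:{G} ∩→ {G}; cost 0
[col 2] EP: children E:{T}, P:{A} ∪→ {A,T}; cost 1
[col 2] EPW: children EP:{A,T}, W:{G} ∪→ {A,G,T}; cost 1
[col 2] EPWZ: children EPW:{A,G,T}, Z:{C} ∪→ {A,C,G,T}; cost 1
[col 2] DEHPWZ: children DH:{G}, EPWZ:{A,C,G,T} ∩→ {G}; cost 0
[col 3] DH: children D:{A}, H:{A} ∩→ {A}; cost 0
[col 3] EP: children E:{A}, P:{G} ∪→ {A,G}; cost 1
[col 3] EPW: children EP:{A,G}, W:{A} ∩→ {A}; cost 0
[col 3] EPWZ: children EPW:{A}, Z:{C} ∪→ {A,C}; cost 1
[col 3] DEHPWZ: children DH:{A}, EPWZ:{A,C} ∩→ {A}; cost 0
[col 4] DH: children D:{A}, H:{C} ∪→ {A,C}; cost 1
[col 4] EP: children E:{G}, P:{G} ∩→ {G}; cost 0
[col 4] EPW: children EP:{G}, W:{G} ∩→ {G}; cost 0
[col 4] EPWZ: children EPW:{G}, Z:{G} ∩→ {G}; cost 0
[col 4] DEHPWZ: children DH:{A,C}, EPWZ:{G} ∪→ {A,C,G}; cost 1
[col 5] DH: children D:{C}, H:{A} ∪→ {A,C}; cost 1
[col 5] EP: children E:{C}, P:{G} ∪→ {C,G}; cost 1
[col 5] EPW: children EP:{C,G}, W:{T} ∪→ {C,G,T}; cost 1
[col 5] EPWZ: children EPW:{C,G,T}, Z:{C} ∩→ {C}; cost 0
[col 5] DEHPWZ: children DH:{A,C}, EPWZ:{C} ∩→ {C}; cost 0
[col 6] DH: children D:{G}, H:{A} ∪→ {A,G}; cost 1
[col 6] EP: children E:{T}, P:{G} ∪→ {G,T}; cost 1
[col 6] EPW: children EP:{G,T}, W:{T} ∩→ {T}; cost 0
[col 6] EPWZ: children EPW:{T}, Z:{G} ∪→ {G,T}; cost 1
[col 6] DEHPWZ: children DH:{A,G}, EPWZ:{G,T} ∩→ {G}; cost 0
per-site changes: [3, 4, 3, 2, 2, 3, 3]; total = 20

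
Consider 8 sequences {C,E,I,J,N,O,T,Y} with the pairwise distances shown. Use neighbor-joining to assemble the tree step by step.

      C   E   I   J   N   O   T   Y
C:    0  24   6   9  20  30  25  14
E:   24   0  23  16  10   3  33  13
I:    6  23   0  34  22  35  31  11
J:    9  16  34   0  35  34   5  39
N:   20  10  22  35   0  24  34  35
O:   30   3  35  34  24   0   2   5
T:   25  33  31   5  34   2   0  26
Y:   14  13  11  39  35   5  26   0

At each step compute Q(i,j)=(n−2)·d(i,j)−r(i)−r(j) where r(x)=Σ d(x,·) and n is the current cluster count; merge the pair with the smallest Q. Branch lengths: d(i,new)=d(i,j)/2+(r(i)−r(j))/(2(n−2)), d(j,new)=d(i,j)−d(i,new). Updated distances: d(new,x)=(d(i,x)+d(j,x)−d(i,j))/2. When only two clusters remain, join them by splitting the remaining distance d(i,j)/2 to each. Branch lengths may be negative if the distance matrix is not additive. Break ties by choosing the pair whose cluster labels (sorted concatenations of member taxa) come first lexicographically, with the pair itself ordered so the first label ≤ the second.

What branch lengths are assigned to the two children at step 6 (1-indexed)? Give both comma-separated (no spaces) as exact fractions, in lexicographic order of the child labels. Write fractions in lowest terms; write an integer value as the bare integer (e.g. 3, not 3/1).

iteration 1: select J,T (d=5, Q=-298); attach at lengths (23/6, 7/6); label the merged cluster JT
  updated: d(C,JT)=29/2, d(E,JT)=22, d(I,JT)=30, d(JT,N)=32, d(JT,O)=31/2, d(JT,Y)=30
iteration 2: select C,I (d=6, Q=-411/2); attach at lengths (23/20, 97/20); label the merged cluster CI
  updated: d(CI,E)=41/2, d(CI,JT)=77/4, d(CI,N)=18, d(CI,O)=59/2, d(CI,Y)=19/2
iteration 3: select CI,Y (d=19/2, Q=-605/4); attach at lengths (169/32, 135/32); label the merged cluster CIY
  updated: d(CIY,E)=12, d(CIY,JT)=159/8, d(CIY,N)=87/4, d(CIY,O)=25/2
iteration 4: select E,N (d=10, Q=-419/4); attach at lengths (-43/24, 283/24); label the merged cluster EN
  updated: d(CIY,EN)=95/8, d(EN,JT)=22, d(EN,O)=17/2
iteration 5: select CIY,EN (d=95/8, Q=-503/8); attach at lengths (205/32, 175/32); label the merged cluster CEINY
  updated: d(CEINY,JT)=15, d(CEINY,O)=73/16
iteration 6: select CEINY,JT (d=15, Q=-561/16); attach at lengths (65/32, 415/32); label the merged cluster CEIJNTY
  updated: d(CEIJNTY,O)=81/32
iteration 7: select CEIJNTY,O (d=81/32); attach at lengths (81/64, 81/64); label the merged cluster CEIJNOTY
final tree: (((((C:23/20,I:97/20):169/32,Y:135/32):205/32,(E:-43/24,N:283/24):175/32):65/32,(J:23/6,T:7/6):415/32):81/64,O:81/64)
total length: 1917/32

65/32,415/32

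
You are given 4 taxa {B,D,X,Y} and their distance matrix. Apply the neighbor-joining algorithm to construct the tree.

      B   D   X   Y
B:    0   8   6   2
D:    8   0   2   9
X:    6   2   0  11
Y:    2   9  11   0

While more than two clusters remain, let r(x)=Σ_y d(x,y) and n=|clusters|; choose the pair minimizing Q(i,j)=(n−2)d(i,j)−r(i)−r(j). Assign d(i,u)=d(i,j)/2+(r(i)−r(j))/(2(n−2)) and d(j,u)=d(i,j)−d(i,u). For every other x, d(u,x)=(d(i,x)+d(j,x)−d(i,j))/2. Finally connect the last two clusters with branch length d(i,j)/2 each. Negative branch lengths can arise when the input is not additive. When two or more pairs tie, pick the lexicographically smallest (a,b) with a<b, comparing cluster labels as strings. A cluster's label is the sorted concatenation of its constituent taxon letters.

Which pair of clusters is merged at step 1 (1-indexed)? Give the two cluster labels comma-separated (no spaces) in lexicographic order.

iteration 1: select B,Y (d=2, Q=-34); attach at lengths (-1/2, 5/2); label the merged cluster BY
  updated: d(BY,D)=15/2, d(BY,X)=15/2
iteration 2: select BY,D (d=15/2, Q=-17); attach at lengths (13/2, 1); label the merged cluster BDY
  updated: d(BDY,X)=1
iteration 3: select BDY,X (d=1); attach at lengths (1/2, 1/2); label the merged cluster BDXY
final tree: (((B:-1/2,Y:5/2):13/2,D:1):1/2,X:1/2)
total length: 21/2

B,Y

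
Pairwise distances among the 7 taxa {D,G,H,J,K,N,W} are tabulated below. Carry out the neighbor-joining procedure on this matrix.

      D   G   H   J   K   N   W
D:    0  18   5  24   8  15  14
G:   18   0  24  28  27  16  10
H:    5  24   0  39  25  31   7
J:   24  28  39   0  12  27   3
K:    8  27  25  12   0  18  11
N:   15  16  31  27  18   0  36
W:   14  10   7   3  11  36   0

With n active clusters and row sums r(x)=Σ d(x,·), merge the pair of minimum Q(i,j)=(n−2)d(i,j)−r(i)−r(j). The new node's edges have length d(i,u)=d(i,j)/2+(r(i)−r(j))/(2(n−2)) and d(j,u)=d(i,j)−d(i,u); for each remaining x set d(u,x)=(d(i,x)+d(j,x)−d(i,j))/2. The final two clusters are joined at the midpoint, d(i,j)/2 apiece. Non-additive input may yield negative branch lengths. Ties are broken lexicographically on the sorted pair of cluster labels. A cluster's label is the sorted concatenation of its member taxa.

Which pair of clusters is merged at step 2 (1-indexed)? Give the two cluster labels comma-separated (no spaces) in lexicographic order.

step 1: merge (J,W) at d=3, Q=-199; branch lengths J→67/10, W→-37/10; new cluster JW
  updated: d(D,JW)=35/2, d(G,JW)=35/2, d(H,JW)=43/2, d(JW,K)=10, d(JW,N)=30
step 2: merge (D,H) at d=5, Q=-150; branch lengths D→-23/8, H→63/8; new cluster DH
  updated: d(DH,G)=37/2, d(DH,JW)=17, d(DH,K)=14, d(DH,N)=41/2
step 3: merge (G,N) at d=16, Q=-231/2; branch lengths G→85/12, N→107/12; new cluster GN
  updated: d(DH,GN)=23/2, d(GN,JW)=63/4, d(GN,K)=29/2
step 4: merge (DH,GN) at d=23/2, Q=-245/4; branch lengths DH→95/16, GN→89/16; new cluster DGHN
  updated: d(DGHN,JW)=85/8, d(DGHN,K)=17/2
step 5: merge (DGHN,JW) at d=85/8, Q=-233/8; branch lengths DGHN→73/16, JW→97/16; new cluster DGHJNW
  updated: d(DGHJNW,K)=63/16
step 6: merge (DGHJNW,K) at d=63/16; branch lengths DGHJNW→63/32, K→63/32; new cluster DGHJKNW
final tree: ((((D:-23/8,H:63/8):95/16,(G:85/12,N:107/12):89/16):73/16,(J:67/10,W:-37/10):97/16):63/32,K:63/32)
total length: 801/16

D,H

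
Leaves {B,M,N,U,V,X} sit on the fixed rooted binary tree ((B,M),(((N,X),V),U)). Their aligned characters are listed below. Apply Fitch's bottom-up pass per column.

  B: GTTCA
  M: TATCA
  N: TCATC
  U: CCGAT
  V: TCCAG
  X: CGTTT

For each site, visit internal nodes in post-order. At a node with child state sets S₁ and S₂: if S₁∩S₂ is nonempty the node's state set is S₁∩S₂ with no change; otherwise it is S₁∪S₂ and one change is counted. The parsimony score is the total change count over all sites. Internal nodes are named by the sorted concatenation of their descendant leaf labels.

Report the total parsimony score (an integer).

14

site 0, node BM: B={G} ∪ M={T} → {G,T} (+1)
site 0, node NX: N={T} ∪ X={C} → {C,T} (+1)
site 0, node NVX: NX={C,T} ∩ V={T} → {T} (+0)
site 0, node NUVX: NVX={T} ∪ U={C} → {C,T} (+1)
site 0, node BMNUVX: BM={G,T} ∩ NUVX={C,T} → {T} (+0)
site 1, node BM: B={T} ∪ M={A} → {A,T} (+1)
site 1, node NX: N={C} ∪ X={G} → {C,G} (+1)
site 1, node NVX: NX={C,G} ∩ V={C} → {C} (+0)
site 1, node NUVX: NVX={C} ∩ U={C} → {C} (+0)
site 1, node BMNUVX: BM={A,T} ∪ NUVX={C} → {A,C,T} (+1)
site 2, node BM: B={T} ∩ M={T} → {T} (+0)
site 2, node NX: N={A} ∪ X={T} → {A,T} (+1)
site 2, node NVX: NX={A,T} ∪ V={C} → {A,C,T} (+1)
site 2, node NUVX: NVX={A,C,T} ∪ U={G} → {A,C,G,T} (+1)
site 2, node BMNUVX: BM={T} ∩ NUVX={A,C,G,T} → {T} (+0)
site 3, node BM: B={C} ∩ M={C} → {C} (+0)
site 3, node NX: N={T} ∩ X={T} → {T} (+0)
site 3, node NVX: NX={T} ∪ V={A} → {A,T} (+1)
site 3, node NUVX: NVX={A,T} ∩ U={A} → {A} (+0)
site 3, node BMNUVX: BM={C} ∪ NUVX={A} → {A,C} (+1)
site 4, node BM: B={A} ∩ M={A} → {A} (+0)
site 4, node NX: N={C} ∪ X={T} → {C,T} (+1)
site 4, node NVX: NX={C,T} ∪ V={G} → {C,G,T} (+1)
site 4, node NUVX: NVX={C,G,T} ∩ U={T} → {T} (+0)
site 4, node BMNUVX: BM={A} ∪ NUVX={T} → {A,T} (+1)
per-site changes: [3, 3, 3, 2, 3]; total = 14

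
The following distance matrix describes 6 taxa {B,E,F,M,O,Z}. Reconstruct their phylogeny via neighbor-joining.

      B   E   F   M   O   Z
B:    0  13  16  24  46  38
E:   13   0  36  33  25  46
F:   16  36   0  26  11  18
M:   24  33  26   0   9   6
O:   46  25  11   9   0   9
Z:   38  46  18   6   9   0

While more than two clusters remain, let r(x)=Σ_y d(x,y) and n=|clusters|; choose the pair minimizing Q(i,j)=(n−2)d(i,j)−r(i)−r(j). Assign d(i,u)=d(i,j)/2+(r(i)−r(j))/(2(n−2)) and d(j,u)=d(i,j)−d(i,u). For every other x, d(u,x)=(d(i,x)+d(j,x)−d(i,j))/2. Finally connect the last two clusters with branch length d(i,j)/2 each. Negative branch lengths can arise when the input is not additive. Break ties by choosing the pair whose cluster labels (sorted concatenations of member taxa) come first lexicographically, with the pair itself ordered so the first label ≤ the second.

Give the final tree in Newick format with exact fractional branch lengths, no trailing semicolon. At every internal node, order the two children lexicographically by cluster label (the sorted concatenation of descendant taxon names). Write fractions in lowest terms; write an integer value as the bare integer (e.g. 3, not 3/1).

(((((B:9/2,E:17/2):15,F:9/2):135/16,O:29/16):67/16,M:37/16):59/32,Z:59/32)

step 1: merge (B,E) at d=13, Q=-238; branch lengths B→9/2, E→17/2; new cluster BE
  updated: d(BE,F)=39/2, d(BE,M)=22, d(BE,O)=29, d(BE,Z)=71/2
step 2: merge (BE,F) at d=39/2, Q=-122; branch lengths BE→15, F→9/2; new cluster BEF
  updated: d(BEF,M)=57/4, d(BEF,O)=41/4, d(BEF,Z)=17
step 3: merge (BEF,O) at d=41/4, Q=-197/4; branch lengths BEF→135/16, O→29/16; new cluster BEFO
  updated: d(BEFO,M)=13/2, d(BEFO,Z)=63/8
step 4: merge (BEFO,M) at d=13/2, Q=-163/8; branch lengths BEFO→67/16, M→37/16; new cluster BEFMO
  updated: d(BEFMO,Z)=59/16
step 5: merge (BEFMO,Z) at d=59/16; branch lengths BEFMO→59/32, Z→59/32; new cluster BEFMOZ
final tree: (((((B:9/2,E:17/2):15,F:9/2):135/16,O:29/16):67/16,M:37/16):59/32,Z:59/32)
total length: 847/16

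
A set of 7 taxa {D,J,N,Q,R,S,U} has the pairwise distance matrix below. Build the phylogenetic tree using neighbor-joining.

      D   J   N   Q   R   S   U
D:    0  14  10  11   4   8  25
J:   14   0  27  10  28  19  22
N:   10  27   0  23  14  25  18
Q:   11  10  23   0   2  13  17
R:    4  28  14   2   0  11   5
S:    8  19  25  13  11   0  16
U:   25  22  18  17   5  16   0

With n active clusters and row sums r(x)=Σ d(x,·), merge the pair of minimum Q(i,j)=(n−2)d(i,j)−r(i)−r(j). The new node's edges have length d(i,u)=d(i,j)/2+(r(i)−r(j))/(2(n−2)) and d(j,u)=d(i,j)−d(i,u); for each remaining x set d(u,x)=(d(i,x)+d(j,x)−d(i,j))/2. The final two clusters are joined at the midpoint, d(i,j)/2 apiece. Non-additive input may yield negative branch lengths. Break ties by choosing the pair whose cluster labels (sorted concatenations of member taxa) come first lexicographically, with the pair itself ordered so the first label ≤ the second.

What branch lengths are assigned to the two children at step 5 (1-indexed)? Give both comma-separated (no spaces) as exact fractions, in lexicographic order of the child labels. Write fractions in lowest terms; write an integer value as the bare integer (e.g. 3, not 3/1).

7/8,9/2

step 1: merge (J,Q) at d=10, Q=-146; branch lengths J→47/5, Q→3/5; new cluster JQ
  updated: d(D,JQ)=15/2, d(JQ,N)=20, d(JQ,R)=10, d(JQ,S)=11, d(JQ,U)=29/2
step 2: merge (R,U) at d=5, Q=-205/2; branch lengths R→-29/16, U→109/16; new cluster RU
  updated: d(D,RU)=12, d(JQ,RU)=39/4, d(N,RU)=27/2, d(RU,S)=11
step 3: merge (D,N) at d=10, Q=-76; branch lengths D→-1/6, N→61/6; new cluster DN
  updated: d(DN,JQ)=35/4, d(DN,RU)=31/4, d(DN,S)=23/2
step 4: merge (DN,RU) at d=31/4, Q=-41; branch lengths DN→15/4, RU→4; new cluster DNRU
  updated: d(DNRU,JQ)=43/8, d(DNRU,S)=59/8
step 5: merge (DNRU,JQ) at d=43/8, Q=-95/4; branch lengths DNRU→7/8, JQ→9/2; new cluster DJNQRU
  updated: d(DJNQRU,S)=13/2
step 6: merge (DJNQRU,S) at d=13/2; branch lengths DJNQRU→13/4, S→13/4; new cluster DJNQRSU
final tree: ((((D:-1/6,N:61/6):15/4,(R:-29/16,U:109/16):4):7/8,(J:47/5,Q:3/5):9/2):13/4,S:13/4)
total length: 357/8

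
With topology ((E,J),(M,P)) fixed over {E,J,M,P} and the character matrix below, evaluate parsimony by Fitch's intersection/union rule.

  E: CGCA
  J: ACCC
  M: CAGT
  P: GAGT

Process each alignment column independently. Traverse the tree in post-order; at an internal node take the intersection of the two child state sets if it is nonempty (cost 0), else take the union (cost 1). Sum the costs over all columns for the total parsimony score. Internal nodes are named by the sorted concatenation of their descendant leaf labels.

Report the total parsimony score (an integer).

7

EJ@0: {C} ∪ {A} = {A,C} (union, +1)
MP@0: {C} ∪ {G} = {C,G} (union, +1)
EJMP@0: {A,C} ∩ {C,G} = {C} (intersection, +0)
EJ@1: {G} ∪ {C} = {C,G} (union, +1)
MP@1: {A} ∩ {A} = {A} (intersection, +0)
EJMP@1: {C,G} ∪ {A} = {A,C,G} (union, +1)
EJ@2: {C} ∩ {C} = {C} (intersection, +0)
MP@2: {G} ∩ {G} = {G} (intersection, +0)
EJMP@2: {C} ∪ {G} = {C,G} (union, +1)
EJ@3: {A} ∪ {C} = {A,C} (union, +1)
MP@3: {T} ∩ {T} = {T} (intersection, +0)
EJMP@3: {A,C} ∪ {T} = {A,C,T} (union, +1)
per-site changes: [2, 2, 1, 2]; total = 7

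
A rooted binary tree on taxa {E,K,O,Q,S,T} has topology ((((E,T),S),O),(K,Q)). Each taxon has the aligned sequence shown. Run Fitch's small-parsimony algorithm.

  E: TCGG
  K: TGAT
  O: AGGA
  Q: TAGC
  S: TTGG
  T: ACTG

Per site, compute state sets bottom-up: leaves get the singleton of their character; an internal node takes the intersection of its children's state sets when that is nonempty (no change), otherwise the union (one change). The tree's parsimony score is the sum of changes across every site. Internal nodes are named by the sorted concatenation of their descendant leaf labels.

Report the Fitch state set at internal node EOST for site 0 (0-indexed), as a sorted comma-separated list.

[col 0] ET: children E:{T}, T:{A} ∪→ {A,T}; cost 1
[col 0] EST: children ET:{A,T}, S:{T} ∩→ {T}; cost 0
[col 0] EOST: children EST:{T}, O:{A} ∪→ {A,T}; cost 1
[col 0] KQ: children K:{T}, Q:{T} ∩→ {T}; cost 0
[col 0] EKOQST: children EOST:{A,T}, KQ:{T} ∩→ {T}; cost 0
[col 1] ET: children E:{C}, T:{C} ∩→ {C}; cost 0
[col 1] EST: children ET:{C}, S:{T} ∪→ {C,T}; cost 1
[col 1] EOST: children EST:{C,T}, O:{G} ∪→ {C,G,T}; cost 1
[col 1] KQ: children K:{G}, Q:{A} ∪→ {A,G}; cost 1
[col 1] EKOQST: children EOST:{C,G,T}, KQ:{A,G} ∩→ {G}; cost 0
[col 2] ET: children E:{G}, T:{T} ∪→ {G,T}; cost 1
[col 2] EST: children ET:{G,T}, S:{G} ∩→ {G}; cost 0
[col 2] EOST: children EST:{G}, O:{G} ∩→ {G}; cost 0
[col 2] KQ: children K:{A}, Q:{G} ∪→ {A,G}; cost 1
[col 2] EKOQST: children EOST:{G}, KQ:{A,G} ∩→ {G}; cost 0
[col 3] ET: children E:{G}, T:{G} ∩→ {G}; cost 0
[col 3] EST: children ET:{G}, S:{G} ∩→ {G}; cost 0
[col 3] EOST: children EST:{G}, O:{A} ∪→ {A,G}; cost 1
[col 3] KQ: children K:{T}, Q:{C} ∪→ {C,T}; cost 1
[col 3] EKOQST: children EOST:{A,G}, KQ:{C,T} ∪→ {A,C,G,T}; cost 1
per-site changes: [2, 3, 2, 3]; total = 10

A,T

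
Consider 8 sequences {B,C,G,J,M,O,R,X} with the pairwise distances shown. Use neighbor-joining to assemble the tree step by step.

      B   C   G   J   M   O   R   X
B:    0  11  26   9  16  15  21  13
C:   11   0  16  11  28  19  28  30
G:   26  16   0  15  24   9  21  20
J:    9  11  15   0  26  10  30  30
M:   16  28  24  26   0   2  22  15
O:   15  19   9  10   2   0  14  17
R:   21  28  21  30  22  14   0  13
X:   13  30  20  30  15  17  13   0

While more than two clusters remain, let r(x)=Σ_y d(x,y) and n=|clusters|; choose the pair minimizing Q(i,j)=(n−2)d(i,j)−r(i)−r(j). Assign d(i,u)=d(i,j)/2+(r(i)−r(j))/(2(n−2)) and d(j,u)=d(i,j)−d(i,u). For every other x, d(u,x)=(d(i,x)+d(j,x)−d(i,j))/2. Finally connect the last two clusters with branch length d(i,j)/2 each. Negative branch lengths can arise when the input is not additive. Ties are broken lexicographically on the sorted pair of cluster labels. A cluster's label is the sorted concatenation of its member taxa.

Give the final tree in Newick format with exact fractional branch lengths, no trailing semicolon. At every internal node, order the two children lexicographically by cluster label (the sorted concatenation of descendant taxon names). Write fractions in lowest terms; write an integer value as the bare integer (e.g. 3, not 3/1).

(((B:157/32,J:131/32):19/32,C:189/32):191/64,(G:23/3,((M:27/5,O:-17/5):37/8,(R:89/12,X:67/12):39/8):7/3):191/64)

step 1: merge (R,X) at d=13, Q=-209; branch lengths R→89/12, X→67/12; new cluster RX
  updated: d(B,RX)=21/2, d(C,RX)=45/2, d(G,RX)=14, d(J,RX)=47/2, d(M,RX)=12, d(O,RX)=9
step 2: merge (M,O) at d=2, Q=-162; branch lengths M→27/5, O→-17/5; new cluster MO
  updated: d(B,MO)=29/2, d(C,MO)=45/2, d(G,MO)=31/2, d(J,MO)=17, d(MO,RX)=19/2
step 3: merge (MO,RX) at d=19/2, Q=-121; branch lengths MO→37/8, RX→39/8; new cluster MORX
  updated: d(B,MORX)=31/4, d(C,MORX)=71/4, d(G,MORX)=10, d(J,MORX)=31/2
step 4: merge (G,MORX) at d=10, Q=-88; branch lengths G→23/3, MORX→7/3; new cluster GMORX
  updated: d(B,GMORX)=95/8, d(C,GMORX)=95/8, d(GMORX,J)=41/4
step 5: merge (B,J) at d=9, Q=-353/8; branch lengths B→157/32, J→131/32; new cluster BJ
  updated: d(BJ,C)=13/2, d(BJ,GMORX)=105/16
step 6: merge (BJ,C) at d=13/2, Q=-399/16; branch lengths BJ→19/32, C→189/32; new cluster BCJ
  updated: d(BCJ,GMORX)=191/32
step 7: merge (BCJ,GMORX) at d=191/32; branch lengths BCJ→191/64, GMORX→191/64; new cluster BCGJMORX
final tree: (((B:157/32,J:131/32):19/32,C:189/32):191/64,(G:23/3,((M:27/5,O:-17/5):37/8,(R:89/12,X:67/12):39/8):7/3):191/64)
total length: 1791/32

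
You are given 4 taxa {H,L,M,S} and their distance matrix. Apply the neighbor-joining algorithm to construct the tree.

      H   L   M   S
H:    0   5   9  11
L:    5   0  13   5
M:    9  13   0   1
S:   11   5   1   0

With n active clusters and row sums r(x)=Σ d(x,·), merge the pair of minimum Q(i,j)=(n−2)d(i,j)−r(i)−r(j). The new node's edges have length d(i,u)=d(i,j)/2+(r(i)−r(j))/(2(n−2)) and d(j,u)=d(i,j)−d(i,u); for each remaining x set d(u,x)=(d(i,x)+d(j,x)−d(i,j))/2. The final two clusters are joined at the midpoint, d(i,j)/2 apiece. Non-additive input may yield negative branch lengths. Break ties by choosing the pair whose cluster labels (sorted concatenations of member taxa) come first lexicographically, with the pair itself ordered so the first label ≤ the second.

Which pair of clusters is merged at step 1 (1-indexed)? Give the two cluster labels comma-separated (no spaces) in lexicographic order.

1. join H+L (d=5, Q=-38) ⇒ HL; edges |H|=3, |L|=2
  updated: d(HL,M)=17/2, d(HL,S)=11/2
2. join HL+M (d=17/2, Q=-15) ⇒ HLM; edges |HL|=13/2, |M|=2
  updated: d(HLM,S)=-1
3. join HLM+S (d=-1) ⇒ HLMS; edges |HLM|=-1/2, |S|=-1/2
final tree: (((H:3,L:2):13/2,M:2):-1/2,S:-1/2)
total length: 25/2

H,L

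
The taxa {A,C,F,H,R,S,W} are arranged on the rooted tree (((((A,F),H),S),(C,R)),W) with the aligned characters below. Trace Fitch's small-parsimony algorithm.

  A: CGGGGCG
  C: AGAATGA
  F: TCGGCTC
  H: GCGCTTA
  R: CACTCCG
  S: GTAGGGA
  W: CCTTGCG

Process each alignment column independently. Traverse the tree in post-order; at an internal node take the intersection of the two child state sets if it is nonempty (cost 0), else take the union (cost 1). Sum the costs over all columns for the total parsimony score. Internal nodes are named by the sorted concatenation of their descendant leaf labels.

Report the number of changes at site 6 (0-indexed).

AF@0: {C} ∪ {T} = {C,T} (union, +1)
AFH@0: {C,T} ∪ {G} = {C,G,T} (union, +1)
AFHS@0: {C,G,T} ∩ {G} = {G} (intersection, +0)
CR@0: {A} ∪ {C} = {A,C} (union, +1)
ACFHRS@0: {G} ∪ {A,C} = {A,C,G} (union, +1)
ACFHRSW@0: {A,C,G} ∩ {C} = {C} (intersection, +0)
AF@1: {G} ∪ {C} = {C,G} (union, +1)
AFH@1: {C,G} ∩ {C} = {C} (intersection, +0)
AFHS@1: {C} ∪ {T} = {C,T} (union, +1)
CR@1: {G} ∪ {A} = {A,G} (union, +1)
ACFHRS@1: {C,T} ∪ {A,G} = {A,C,G,T} (union, +1)
ACFHRSW@1: {A,C,G,T} ∩ {C} = {C} (intersection, +0)
AF@2: {G} ∩ {G} = {G} (intersection, +0)
AFH@2: {G} ∩ {G} = {G} (intersection, +0)
AFHS@2: {G} ∪ {A} = {A,G} (union, +1)
CR@2: {A} ∪ {C} = {A,C} (union, +1)
ACFHRS@2: {A,G} ∩ {A,C} = {A} (intersection, +0)
ACFHRSW@2: {A} ∪ {T} = {A,T} (union, +1)
AF@3: {G} ∩ {G} = {G} (intersection, +0)
AFH@3: {G} ∪ {C} = {C,G} (union, +1)
AFHS@3: {C,G} ∩ {G} = {G} (intersection, +0)
CR@3: {A} ∪ {T} = {A,T} (union, +1)
ACFHRS@3: {G} ∪ {A,T} = {A,G,T} (union, +1)
ACFHRSW@3: {A,G,T} ∩ {T} = {T} (intersection, +0)
AF@4: {G} ∪ {C} = {C,G} (union, +1)
AFH@4: {C,G} ∪ {T} = {C,G,T} (union, +1)
AFHS@4: {C,G,T} ∩ {G} = {G} (intersection, +0)
CR@4: {T} ∪ {C} = {C,T} (union, +1)
ACFHRS@4: {G} ∪ {C,T} = {C,G,T} (union, +1)
ACFHRSW@4: {C,G,T} ∩ {G} = {G} (intersection, +0)
AF@5: {C} ∪ {T} = {C,T} (union, +1)
AFH@5: {C,T} ∩ {T} = {T} (intersection, +0)
AFHS@5: {T} ∪ {G} = {G,T} (union, +1)
CR@5: {G} ∪ {C} = {C,G} (union, +1)
ACFHRS@5: {G,T} ∩ {C,G} = {G} (intersection, +0)
ACFHRSW@5: {G} ∪ {C} = {C,G} (union, +1)
AF@6: {G} ∪ {C} = {C,G} (union, +1)
AFH@6: {C,G} ∪ {A} = {A,C,G} (union, +1)
AFHS@6: {A,C,G} ∩ {A} = {A} (intersection, +0)
CR@6: {A} ∪ {G} = {A,G} (union, +1)
ACFHRS@6: {A} ∩ {A,G} = {A} (intersection, +0)
ACFHRSW@6: {A} ∪ {G} = {A,G} (union, +1)
per-site changes: [4, 4, 3, 3, 4, 4, 4]; total = 26

4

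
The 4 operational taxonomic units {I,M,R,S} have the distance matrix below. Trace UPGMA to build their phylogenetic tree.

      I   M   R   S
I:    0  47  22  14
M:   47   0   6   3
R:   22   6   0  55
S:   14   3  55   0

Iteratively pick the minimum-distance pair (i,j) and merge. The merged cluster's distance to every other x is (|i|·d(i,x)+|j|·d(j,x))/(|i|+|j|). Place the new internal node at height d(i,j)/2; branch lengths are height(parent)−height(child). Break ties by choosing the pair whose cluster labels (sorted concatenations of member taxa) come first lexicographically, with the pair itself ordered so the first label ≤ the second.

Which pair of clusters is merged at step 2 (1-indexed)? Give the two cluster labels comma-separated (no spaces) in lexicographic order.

1. join M+S (d=3) ⇒ MS; edges |M|=3/2, |S|=3/2
  updated: d(I,MS)=61/2, d(MS,R)=61/2
2. join I+R (d=22) ⇒ IR; edges |I|=11, |R|=11
  updated: d(IR,MS)=61/2
3. join IR+MS (d=61/2) ⇒ IMRS; edges |IR|=17/4, |MS|=55/4
final tree: ((I:11,R:11):17/4,(M:3/2,S:3/2):55/4)
total length: 43

I,R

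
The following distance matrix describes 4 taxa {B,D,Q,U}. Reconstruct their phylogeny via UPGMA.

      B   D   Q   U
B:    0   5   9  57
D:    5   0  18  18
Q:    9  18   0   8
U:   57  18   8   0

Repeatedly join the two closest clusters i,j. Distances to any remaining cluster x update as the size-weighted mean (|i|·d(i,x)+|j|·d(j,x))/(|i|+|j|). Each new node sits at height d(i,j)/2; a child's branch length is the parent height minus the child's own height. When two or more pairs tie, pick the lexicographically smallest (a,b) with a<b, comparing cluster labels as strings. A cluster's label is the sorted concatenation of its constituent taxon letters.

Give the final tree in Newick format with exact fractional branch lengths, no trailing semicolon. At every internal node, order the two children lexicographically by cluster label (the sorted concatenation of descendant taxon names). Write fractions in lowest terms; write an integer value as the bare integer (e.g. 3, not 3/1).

iteration 1: select B,D (d=5); attach at lengths (5/2, 5/2); label the merged cluster BD
  updated: d(BD,Q)=27/2, d(BD,U)=75/2
iteration 2: select Q,U (d=8); attach at lengths (4, 4); label the merged cluster QU
  updated: d(BD,QU)=51/2
iteration 3: select BD,QU (d=51/2); attach at lengths (41/4, 35/4); label the merged cluster BDQU
final tree: ((B:5/2,D:5/2):41/4,(Q:4,U:4):35/4)
total length: 32

((B:5/2,D:5/2):41/4,(Q:4,U:4):35/4)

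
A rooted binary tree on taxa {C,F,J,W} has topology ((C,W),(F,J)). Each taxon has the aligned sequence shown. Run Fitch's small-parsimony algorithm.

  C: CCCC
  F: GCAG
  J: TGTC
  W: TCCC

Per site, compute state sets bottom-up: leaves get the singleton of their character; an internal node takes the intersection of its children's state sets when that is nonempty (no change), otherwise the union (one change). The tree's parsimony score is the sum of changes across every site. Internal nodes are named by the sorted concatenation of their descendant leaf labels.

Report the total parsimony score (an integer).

6

site 0, node CW: C={C} ∪ W={T} → {C,T} (+1)
site 0, node FJ: F={G} ∪ J={T} → {G,T} (+1)
site 0, node CFJW: CW={C,T} ∩ FJ={G,T} → {T} (+0)
site 1, node CW: C={C} ∩ W={C} → {C} (+0)
site 1, node FJ: F={C} ∪ J={G} → {C,G} (+1)
site 1, node CFJW: CW={C} ∩ FJ={C,G} → {C} (+0)
site 2, node CW: C={C} ∩ W={C} → {C} (+0)
site 2, node FJ: F={A} ∪ J={T} → {A,T} (+1)
site 2, node CFJW: CW={C} ∪ FJ={A,T} → {A,C,T} (+1)
site 3, node CW: C={C} ∩ W={C} → {C} (+0)
site 3, node FJ: F={G} ∪ J={C} → {C,G} (+1)
site 3, node CFJW: CW={C} ∩ FJ={C,G} → {C} (+0)
per-site changes: [2, 1, 2, 1]; total = 6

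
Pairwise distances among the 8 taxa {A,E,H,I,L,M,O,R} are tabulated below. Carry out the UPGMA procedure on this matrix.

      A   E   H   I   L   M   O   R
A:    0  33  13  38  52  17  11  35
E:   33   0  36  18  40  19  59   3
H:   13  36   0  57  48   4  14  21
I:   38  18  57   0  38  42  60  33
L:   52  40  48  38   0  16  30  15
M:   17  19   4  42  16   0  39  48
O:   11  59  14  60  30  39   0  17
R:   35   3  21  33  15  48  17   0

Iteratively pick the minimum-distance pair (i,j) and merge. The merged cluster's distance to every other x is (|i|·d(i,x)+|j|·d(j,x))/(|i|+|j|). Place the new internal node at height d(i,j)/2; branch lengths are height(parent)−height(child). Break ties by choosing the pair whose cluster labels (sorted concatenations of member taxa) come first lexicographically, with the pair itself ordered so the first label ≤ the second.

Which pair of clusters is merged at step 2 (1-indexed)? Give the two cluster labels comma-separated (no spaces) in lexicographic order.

H,M

step 1: merge (E,R) at d=3; branch lengths E→3/2, R→3/2; new cluster ER
  updated: d(A,ER)=34, d(ER,H)=57/2, d(ER,I)=51/2, d(ER,L)=55/2, d(ER,M)=67/2, d(ER,O)=38
step 2: merge (H,M) at d=4; branch lengths H→2, M→2; new cluster HM
  updated: d(A,HM)=15, d(ER,HM)=31, d(HM,I)=99/2, d(HM,L)=32, d(HM,O)=53/2
step 3: merge (A,O) at d=11; branch lengths A→11/2, O→11/2; new cluster AO
  updated: d(AO,ER)=36, d(AO,HM)=83/4, d(AO,I)=49, d(AO,L)=41
step 4: merge (AO,HM) at d=83/4; branch lengths AO→39/8, HM→67/8; new cluster AHMO
  updated: d(AHMO,ER)=67/2, d(AHMO,I)=197/4, d(AHMO,L)=73/2
step 5: merge (ER,I) at d=51/2; branch lengths ER→45/4, I→51/4; new cluster EIR
  updated: d(AHMO,EIR)=155/4, d(EIR,L)=31
step 6: merge (EIR,L) at d=31; branch lengths EIR→11/4, L→31/2; new cluster EILR
  updated: d(AHMO,EILR)=611/16
step 7: merge (AHMO,EILR) at d=611/16; branch lengths AHMO→279/32, EILR→115/32; new cluster AEHILMOR
final tree: (((A:11/2,O:11/2):39/8,(H:2,M:2):67/8):279/32,(((E:3/2,R:3/2):45/4,I:51/4):11/4,L:31/2):115/32)
total length: 1373/16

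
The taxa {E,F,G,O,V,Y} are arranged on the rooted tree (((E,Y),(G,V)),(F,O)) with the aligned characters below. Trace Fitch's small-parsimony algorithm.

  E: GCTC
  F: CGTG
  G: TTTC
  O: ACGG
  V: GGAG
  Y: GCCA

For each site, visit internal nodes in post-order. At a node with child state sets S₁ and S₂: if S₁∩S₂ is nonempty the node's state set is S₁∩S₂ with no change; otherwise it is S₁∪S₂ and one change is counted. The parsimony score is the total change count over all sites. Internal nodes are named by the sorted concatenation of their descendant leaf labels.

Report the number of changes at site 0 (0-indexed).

[col 0] EY: children E:{G}, Y:{G} ∩→ {G}; cost 0
[col 0] GV: children G:{T}, V:{G} ∪→ {G,T}; cost 1
[col 0] EGVY: children EY:{G}, GV:{G,T} ∩→ {G}; cost 0
[col 0] FO: children F:{C}, O:{A} ∪→ {A,C}; cost 1
[col 0] EFGOVY: children EGVY:{G}, FO:{A,C} ∪→ {A,C,G}; cost 1
[col 1] EY: children E:{C}, Y:{C} ∩→ {C}; cost 0
[col 1] GV: children G:{T}, V:{G} ∪→ {G,T}; cost 1
[col 1] EGVY: children EY:{C}, GV:{G,T} ∪→ {C,G,T}; cost 1
[col 1] FO: children F:{G}, O:{C} ∪→ {C,G}; cost 1
[col 1] EFGOVY: children EGVY:{C,G,T}, FO:{C,G} ∩→ {C,G}; cost 0
[col 2] EY: children E:{T}, Y:{C} ∪→ {C,T}; cost 1
[col 2] GV: children G:{T}, V:{A} ∪→ {A,T}; cost 1
[col 2] EGVY: children EY:{C,T}, GV:{A,T} ∩→ {T}; cost 0
[col 2] FO: children F:{T}, O:{G} ∪→ {G,T}; cost 1
[col 2] EFGOVY: children EGVY:{T}, FO:{G,T} ∩→ {T}; cost 0
[col 3] EY: children E:{C}, Y:{A} ∪→ {A,C}; cost 1
[col 3] GV: children G:{C}, V:{G} ∪→ {C,G}; cost 1
[col 3] EGVY: children EY:{A,C}, GV:{C,G} ∩→ {C}; cost 0
[col 3] FO: children F:{G}, O:{G} ∩→ {G}; cost 0
[col 3] EFGOVY: children EGVY:{C}, FO:{G} ∪→ {C,G}; cost 1
per-site changes: [3, 3, 3, 3]; total = 12

3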